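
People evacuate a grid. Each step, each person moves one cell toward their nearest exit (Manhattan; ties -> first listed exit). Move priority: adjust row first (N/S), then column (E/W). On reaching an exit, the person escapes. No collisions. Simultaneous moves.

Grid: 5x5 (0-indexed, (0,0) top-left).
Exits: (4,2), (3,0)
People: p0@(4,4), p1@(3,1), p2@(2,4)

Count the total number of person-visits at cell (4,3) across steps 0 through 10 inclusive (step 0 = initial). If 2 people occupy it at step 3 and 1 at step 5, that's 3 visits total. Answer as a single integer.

Answer: 2

Derivation:
Step 0: p0@(4,4) p1@(3,1) p2@(2,4) -> at (4,3): 0 [-], cum=0
Step 1: p0@(4,3) p1@ESC p2@(3,4) -> at (4,3): 1 [p0], cum=1
Step 2: p0@ESC p1@ESC p2@(4,4) -> at (4,3): 0 [-], cum=1
Step 3: p0@ESC p1@ESC p2@(4,3) -> at (4,3): 1 [p2], cum=2
Step 4: p0@ESC p1@ESC p2@ESC -> at (4,3): 0 [-], cum=2
Total visits = 2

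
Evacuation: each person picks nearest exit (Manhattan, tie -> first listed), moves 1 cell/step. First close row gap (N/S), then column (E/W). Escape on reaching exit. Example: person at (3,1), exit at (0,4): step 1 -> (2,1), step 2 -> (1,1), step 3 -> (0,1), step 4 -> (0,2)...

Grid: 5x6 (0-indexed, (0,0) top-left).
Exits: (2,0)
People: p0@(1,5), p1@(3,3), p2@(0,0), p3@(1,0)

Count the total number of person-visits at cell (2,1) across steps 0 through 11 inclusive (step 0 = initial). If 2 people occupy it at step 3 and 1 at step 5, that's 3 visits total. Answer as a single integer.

Answer: 2

Derivation:
Step 0: p0@(1,5) p1@(3,3) p2@(0,0) p3@(1,0) -> at (2,1): 0 [-], cum=0
Step 1: p0@(2,5) p1@(2,3) p2@(1,0) p3@ESC -> at (2,1): 0 [-], cum=0
Step 2: p0@(2,4) p1@(2,2) p2@ESC p3@ESC -> at (2,1): 0 [-], cum=0
Step 3: p0@(2,3) p1@(2,1) p2@ESC p3@ESC -> at (2,1): 1 [p1], cum=1
Step 4: p0@(2,2) p1@ESC p2@ESC p3@ESC -> at (2,1): 0 [-], cum=1
Step 5: p0@(2,1) p1@ESC p2@ESC p3@ESC -> at (2,1): 1 [p0], cum=2
Step 6: p0@ESC p1@ESC p2@ESC p3@ESC -> at (2,1): 0 [-], cum=2
Total visits = 2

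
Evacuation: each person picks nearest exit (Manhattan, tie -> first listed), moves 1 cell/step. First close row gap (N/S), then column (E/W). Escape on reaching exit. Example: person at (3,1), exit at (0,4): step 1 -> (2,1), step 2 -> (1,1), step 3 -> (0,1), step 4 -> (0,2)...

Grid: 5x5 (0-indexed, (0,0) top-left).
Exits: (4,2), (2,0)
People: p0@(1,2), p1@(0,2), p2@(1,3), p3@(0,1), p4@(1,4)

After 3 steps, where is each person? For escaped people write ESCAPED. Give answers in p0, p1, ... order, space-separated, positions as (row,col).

Step 1: p0:(1,2)->(2,2) | p1:(0,2)->(1,2) | p2:(1,3)->(2,3) | p3:(0,1)->(1,1) | p4:(1,4)->(2,4)
Step 2: p0:(2,2)->(3,2) | p1:(1,2)->(2,2) | p2:(2,3)->(3,3) | p3:(1,1)->(2,1) | p4:(2,4)->(3,4)
Step 3: p0:(3,2)->(4,2)->EXIT | p1:(2,2)->(3,2) | p2:(3,3)->(4,3) | p3:(2,1)->(2,0)->EXIT | p4:(3,4)->(4,4)

ESCAPED (3,2) (4,3) ESCAPED (4,4)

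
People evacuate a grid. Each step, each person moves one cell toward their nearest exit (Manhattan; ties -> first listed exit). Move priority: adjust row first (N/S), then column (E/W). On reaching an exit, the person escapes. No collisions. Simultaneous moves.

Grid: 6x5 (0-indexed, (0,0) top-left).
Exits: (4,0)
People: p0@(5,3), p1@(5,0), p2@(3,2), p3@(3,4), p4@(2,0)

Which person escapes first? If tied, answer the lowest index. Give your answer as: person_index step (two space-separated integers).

Step 1: p0:(5,3)->(4,3) | p1:(5,0)->(4,0)->EXIT | p2:(3,2)->(4,2) | p3:(3,4)->(4,4) | p4:(2,0)->(3,0)
Step 2: p0:(4,3)->(4,2) | p1:escaped | p2:(4,2)->(4,1) | p3:(4,4)->(4,3) | p4:(3,0)->(4,0)->EXIT
Step 3: p0:(4,2)->(4,1) | p1:escaped | p2:(4,1)->(4,0)->EXIT | p3:(4,3)->(4,2) | p4:escaped
Step 4: p0:(4,1)->(4,0)->EXIT | p1:escaped | p2:escaped | p3:(4,2)->(4,1) | p4:escaped
Step 5: p0:escaped | p1:escaped | p2:escaped | p3:(4,1)->(4,0)->EXIT | p4:escaped
Exit steps: [4, 1, 3, 5, 2]
First to escape: p1 at step 1

Answer: 1 1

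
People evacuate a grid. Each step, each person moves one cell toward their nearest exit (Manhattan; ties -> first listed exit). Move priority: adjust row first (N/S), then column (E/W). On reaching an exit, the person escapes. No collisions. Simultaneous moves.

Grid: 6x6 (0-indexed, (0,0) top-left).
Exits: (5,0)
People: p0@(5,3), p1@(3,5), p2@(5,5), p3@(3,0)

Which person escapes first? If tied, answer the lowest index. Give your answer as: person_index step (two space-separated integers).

Step 1: p0:(5,3)->(5,2) | p1:(3,5)->(4,5) | p2:(5,5)->(5,4) | p3:(3,0)->(4,0)
Step 2: p0:(5,2)->(5,1) | p1:(4,5)->(5,5) | p2:(5,4)->(5,3) | p3:(4,0)->(5,0)->EXIT
Step 3: p0:(5,1)->(5,0)->EXIT | p1:(5,5)->(5,4) | p2:(5,3)->(5,2) | p3:escaped
Step 4: p0:escaped | p1:(5,4)->(5,3) | p2:(5,2)->(5,1) | p3:escaped
Step 5: p0:escaped | p1:(5,3)->(5,2) | p2:(5,1)->(5,0)->EXIT | p3:escaped
Step 6: p0:escaped | p1:(5,2)->(5,1) | p2:escaped | p3:escaped
Step 7: p0:escaped | p1:(5,1)->(5,0)->EXIT | p2:escaped | p3:escaped
Exit steps: [3, 7, 5, 2]
First to escape: p3 at step 2

Answer: 3 2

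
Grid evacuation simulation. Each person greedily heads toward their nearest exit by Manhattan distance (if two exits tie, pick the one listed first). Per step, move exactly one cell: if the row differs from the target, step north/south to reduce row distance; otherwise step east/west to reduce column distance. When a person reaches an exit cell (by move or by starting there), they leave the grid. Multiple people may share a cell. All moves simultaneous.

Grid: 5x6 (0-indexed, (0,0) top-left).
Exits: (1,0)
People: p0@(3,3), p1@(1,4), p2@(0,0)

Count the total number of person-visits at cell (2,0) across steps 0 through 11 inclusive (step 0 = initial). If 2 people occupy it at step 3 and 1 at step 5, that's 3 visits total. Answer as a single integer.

Answer: 0

Derivation:
Step 0: p0@(3,3) p1@(1,4) p2@(0,0) -> at (2,0): 0 [-], cum=0
Step 1: p0@(2,3) p1@(1,3) p2@ESC -> at (2,0): 0 [-], cum=0
Step 2: p0@(1,3) p1@(1,2) p2@ESC -> at (2,0): 0 [-], cum=0
Step 3: p0@(1,2) p1@(1,1) p2@ESC -> at (2,0): 0 [-], cum=0
Step 4: p0@(1,1) p1@ESC p2@ESC -> at (2,0): 0 [-], cum=0
Step 5: p0@ESC p1@ESC p2@ESC -> at (2,0): 0 [-], cum=0
Total visits = 0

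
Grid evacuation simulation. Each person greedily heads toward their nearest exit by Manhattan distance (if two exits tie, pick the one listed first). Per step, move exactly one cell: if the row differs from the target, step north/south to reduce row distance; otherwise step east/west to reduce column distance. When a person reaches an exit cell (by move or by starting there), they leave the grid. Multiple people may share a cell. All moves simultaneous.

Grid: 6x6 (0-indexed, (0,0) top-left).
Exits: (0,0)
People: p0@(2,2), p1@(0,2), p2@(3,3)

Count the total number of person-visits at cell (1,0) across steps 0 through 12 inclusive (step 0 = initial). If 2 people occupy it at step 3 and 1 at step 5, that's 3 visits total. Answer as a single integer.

Step 0: p0@(2,2) p1@(0,2) p2@(3,3) -> at (1,0): 0 [-], cum=0
Step 1: p0@(1,2) p1@(0,1) p2@(2,3) -> at (1,0): 0 [-], cum=0
Step 2: p0@(0,2) p1@ESC p2@(1,3) -> at (1,0): 0 [-], cum=0
Step 3: p0@(0,1) p1@ESC p2@(0,3) -> at (1,0): 0 [-], cum=0
Step 4: p0@ESC p1@ESC p2@(0,2) -> at (1,0): 0 [-], cum=0
Step 5: p0@ESC p1@ESC p2@(0,1) -> at (1,0): 0 [-], cum=0
Step 6: p0@ESC p1@ESC p2@ESC -> at (1,0): 0 [-], cum=0
Total visits = 0

Answer: 0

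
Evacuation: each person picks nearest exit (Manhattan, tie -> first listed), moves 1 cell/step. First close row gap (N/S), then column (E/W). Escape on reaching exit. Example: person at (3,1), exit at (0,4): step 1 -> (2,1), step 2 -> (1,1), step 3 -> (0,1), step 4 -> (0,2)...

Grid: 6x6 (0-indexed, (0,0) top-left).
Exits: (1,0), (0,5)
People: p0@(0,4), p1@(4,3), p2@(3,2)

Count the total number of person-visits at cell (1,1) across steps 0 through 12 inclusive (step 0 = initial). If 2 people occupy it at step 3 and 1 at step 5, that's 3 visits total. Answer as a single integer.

Answer: 2

Derivation:
Step 0: p0@(0,4) p1@(4,3) p2@(3,2) -> at (1,1): 0 [-], cum=0
Step 1: p0@ESC p1@(3,3) p2@(2,2) -> at (1,1): 0 [-], cum=0
Step 2: p0@ESC p1@(2,3) p2@(1,2) -> at (1,1): 0 [-], cum=0
Step 3: p0@ESC p1@(1,3) p2@(1,1) -> at (1,1): 1 [p2], cum=1
Step 4: p0@ESC p1@(1,2) p2@ESC -> at (1,1): 0 [-], cum=1
Step 5: p0@ESC p1@(1,1) p2@ESC -> at (1,1): 1 [p1], cum=2
Step 6: p0@ESC p1@ESC p2@ESC -> at (1,1): 0 [-], cum=2
Total visits = 2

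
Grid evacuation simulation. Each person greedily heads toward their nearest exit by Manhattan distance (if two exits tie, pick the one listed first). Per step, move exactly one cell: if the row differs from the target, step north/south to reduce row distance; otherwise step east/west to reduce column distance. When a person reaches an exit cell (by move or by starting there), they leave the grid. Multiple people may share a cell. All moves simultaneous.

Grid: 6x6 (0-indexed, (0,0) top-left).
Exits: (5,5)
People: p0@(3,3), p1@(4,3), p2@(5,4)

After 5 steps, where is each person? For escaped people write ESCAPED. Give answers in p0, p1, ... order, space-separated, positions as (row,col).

Step 1: p0:(3,3)->(4,3) | p1:(4,3)->(5,3) | p2:(5,4)->(5,5)->EXIT
Step 2: p0:(4,3)->(5,3) | p1:(5,3)->(5,4) | p2:escaped
Step 3: p0:(5,3)->(5,4) | p1:(5,4)->(5,5)->EXIT | p2:escaped
Step 4: p0:(5,4)->(5,5)->EXIT | p1:escaped | p2:escaped

ESCAPED ESCAPED ESCAPED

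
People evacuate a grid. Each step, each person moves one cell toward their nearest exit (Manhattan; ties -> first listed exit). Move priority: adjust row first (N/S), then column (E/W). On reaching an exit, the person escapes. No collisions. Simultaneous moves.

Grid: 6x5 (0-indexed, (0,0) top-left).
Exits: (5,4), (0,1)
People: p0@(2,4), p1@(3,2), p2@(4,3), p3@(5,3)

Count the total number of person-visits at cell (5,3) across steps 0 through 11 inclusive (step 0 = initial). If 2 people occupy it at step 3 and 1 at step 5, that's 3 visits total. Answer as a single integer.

Answer: 3

Derivation:
Step 0: p0@(2,4) p1@(3,2) p2@(4,3) p3@(5,3) -> at (5,3): 1 [p3], cum=1
Step 1: p0@(3,4) p1@(4,2) p2@(5,3) p3@ESC -> at (5,3): 1 [p2], cum=2
Step 2: p0@(4,4) p1@(5,2) p2@ESC p3@ESC -> at (5,3): 0 [-], cum=2
Step 3: p0@ESC p1@(5,3) p2@ESC p3@ESC -> at (5,3): 1 [p1], cum=3
Step 4: p0@ESC p1@ESC p2@ESC p3@ESC -> at (5,3): 0 [-], cum=3
Total visits = 3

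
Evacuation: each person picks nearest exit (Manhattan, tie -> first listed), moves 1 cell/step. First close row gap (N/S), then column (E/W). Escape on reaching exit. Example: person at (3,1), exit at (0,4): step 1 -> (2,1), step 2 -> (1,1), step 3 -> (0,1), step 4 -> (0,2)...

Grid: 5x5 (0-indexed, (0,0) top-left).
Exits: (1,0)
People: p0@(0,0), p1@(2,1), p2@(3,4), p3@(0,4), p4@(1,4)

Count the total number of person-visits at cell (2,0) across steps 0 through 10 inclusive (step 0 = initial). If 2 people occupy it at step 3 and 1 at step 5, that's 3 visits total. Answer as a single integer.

Step 0: p0@(0,0) p1@(2,1) p2@(3,4) p3@(0,4) p4@(1,4) -> at (2,0): 0 [-], cum=0
Step 1: p0@ESC p1@(1,1) p2@(2,4) p3@(1,4) p4@(1,3) -> at (2,0): 0 [-], cum=0
Step 2: p0@ESC p1@ESC p2@(1,4) p3@(1,3) p4@(1,2) -> at (2,0): 0 [-], cum=0
Step 3: p0@ESC p1@ESC p2@(1,3) p3@(1,2) p4@(1,1) -> at (2,0): 0 [-], cum=0
Step 4: p0@ESC p1@ESC p2@(1,2) p3@(1,1) p4@ESC -> at (2,0): 0 [-], cum=0
Step 5: p0@ESC p1@ESC p2@(1,1) p3@ESC p4@ESC -> at (2,0): 0 [-], cum=0
Step 6: p0@ESC p1@ESC p2@ESC p3@ESC p4@ESC -> at (2,0): 0 [-], cum=0
Total visits = 0

Answer: 0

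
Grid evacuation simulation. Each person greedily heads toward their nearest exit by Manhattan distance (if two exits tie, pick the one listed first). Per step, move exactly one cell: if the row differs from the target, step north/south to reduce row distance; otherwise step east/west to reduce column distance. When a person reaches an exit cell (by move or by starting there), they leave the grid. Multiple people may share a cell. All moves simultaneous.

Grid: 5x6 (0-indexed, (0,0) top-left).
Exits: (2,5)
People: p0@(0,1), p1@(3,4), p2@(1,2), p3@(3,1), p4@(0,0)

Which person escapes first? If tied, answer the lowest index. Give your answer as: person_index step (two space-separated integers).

Answer: 1 2

Derivation:
Step 1: p0:(0,1)->(1,1) | p1:(3,4)->(2,4) | p2:(1,2)->(2,2) | p3:(3,1)->(2,1) | p4:(0,0)->(1,0)
Step 2: p0:(1,1)->(2,1) | p1:(2,4)->(2,5)->EXIT | p2:(2,2)->(2,3) | p3:(2,1)->(2,2) | p4:(1,0)->(2,0)
Step 3: p0:(2,1)->(2,2) | p1:escaped | p2:(2,3)->(2,4) | p3:(2,2)->(2,3) | p4:(2,0)->(2,1)
Step 4: p0:(2,2)->(2,3) | p1:escaped | p2:(2,4)->(2,5)->EXIT | p3:(2,3)->(2,4) | p4:(2,1)->(2,2)
Step 5: p0:(2,3)->(2,4) | p1:escaped | p2:escaped | p3:(2,4)->(2,5)->EXIT | p4:(2,2)->(2,3)
Step 6: p0:(2,4)->(2,5)->EXIT | p1:escaped | p2:escaped | p3:escaped | p4:(2,3)->(2,4)
Step 7: p0:escaped | p1:escaped | p2:escaped | p3:escaped | p4:(2,4)->(2,5)->EXIT
Exit steps: [6, 2, 4, 5, 7]
First to escape: p1 at step 2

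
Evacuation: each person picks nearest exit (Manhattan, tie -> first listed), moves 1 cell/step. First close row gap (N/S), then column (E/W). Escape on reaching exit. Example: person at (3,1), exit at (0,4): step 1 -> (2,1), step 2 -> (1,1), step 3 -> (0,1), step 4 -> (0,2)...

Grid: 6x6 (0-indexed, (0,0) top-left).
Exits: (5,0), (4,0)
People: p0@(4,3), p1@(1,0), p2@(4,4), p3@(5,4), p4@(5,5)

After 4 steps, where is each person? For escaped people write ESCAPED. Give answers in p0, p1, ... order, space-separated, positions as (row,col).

Step 1: p0:(4,3)->(4,2) | p1:(1,0)->(2,0) | p2:(4,4)->(4,3) | p3:(5,4)->(5,3) | p4:(5,5)->(5,4)
Step 2: p0:(4,2)->(4,1) | p1:(2,0)->(3,0) | p2:(4,3)->(4,2) | p3:(5,3)->(5,2) | p4:(5,4)->(5,3)
Step 3: p0:(4,1)->(4,0)->EXIT | p1:(3,0)->(4,0)->EXIT | p2:(4,2)->(4,1) | p3:(5,2)->(5,1) | p4:(5,3)->(5,2)
Step 4: p0:escaped | p1:escaped | p2:(4,1)->(4,0)->EXIT | p3:(5,1)->(5,0)->EXIT | p4:(5,2)->(5,1)

ESCAPED ESCAPED ESCAPED ESCAPED (5,1)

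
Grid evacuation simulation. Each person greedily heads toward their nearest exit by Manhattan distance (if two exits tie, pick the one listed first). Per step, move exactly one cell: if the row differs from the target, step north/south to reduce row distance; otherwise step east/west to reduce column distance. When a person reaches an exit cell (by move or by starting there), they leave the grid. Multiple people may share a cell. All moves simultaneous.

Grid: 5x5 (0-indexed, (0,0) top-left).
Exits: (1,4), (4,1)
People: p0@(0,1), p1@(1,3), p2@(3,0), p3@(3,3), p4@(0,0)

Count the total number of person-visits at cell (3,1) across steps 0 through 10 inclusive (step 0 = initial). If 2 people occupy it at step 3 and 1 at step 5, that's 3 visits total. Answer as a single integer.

Step 0: p0@(0,1) p1@(1,3) p2@(3,0) p3@(3,3) p4@(0,0) -> at (3,1): 0 [-], cum=0
Step 1: p0@(1,1) p1@ESC p2@(4,0) p3@(2,3) p4@(1,0) -> at (3,1): 0 [-], cum=0
Step 2: p0@(1,2) p1@ESC p2@ESC p3@(1,3) p4@(1,1) -> at (3,1): 0 [-], cum=0
Step 3: p0@(1,3) p1@ESC p2@ESC p3@ESC p4@(1,2) -> at (3,1): 0 [-], cum=0
Step 4: p0@ESC p1@ESC p2@ESC p3@ESC p4@(1,3) -> at (3,1): 0 [-], cum=0
Step 5: p0@ESC p1@ESC p2@ESC p3@ESC p4@ESC -> at (3,1): 0 [-], cum=0
Total visits = 0

Answer: 0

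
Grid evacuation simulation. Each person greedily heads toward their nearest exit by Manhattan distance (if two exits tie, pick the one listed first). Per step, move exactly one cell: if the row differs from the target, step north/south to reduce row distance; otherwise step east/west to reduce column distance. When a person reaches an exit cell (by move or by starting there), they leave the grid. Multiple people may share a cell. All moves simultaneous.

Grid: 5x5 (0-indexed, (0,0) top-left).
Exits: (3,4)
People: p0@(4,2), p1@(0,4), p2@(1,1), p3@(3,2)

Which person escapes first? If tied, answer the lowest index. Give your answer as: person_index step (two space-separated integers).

Step 1: p0:(4,2)->(3,2) | p1:(0,4)->(1,4) | p2:(1,1)->(2,1) | p3:(3,2)->(3,3)
Step 2: p0:(3,2)->(3,3) | p1:(1,4)->(2,4) | p2:(2,1)->(3,1) | p3:(3,3)->(3,4)->EXIT
Step 3: p0:(3,3)->(3,4)->EXIT | p1:(2,4)->(3,4)->EXIT | p2:(3,1)->(3,2) | p3:escaped
Step 4: p0:escaped | p1:escaped | p2:(3,2)->(3,3) | p3:escaped
Step 5: p0:escaped | p1:escaped | p2:(3,3)->(3,4)->EXIT | p3:escaped
Exit steps: [3, 3, 5, 2]
First to escape: p3 at step 2

Answer: 3 2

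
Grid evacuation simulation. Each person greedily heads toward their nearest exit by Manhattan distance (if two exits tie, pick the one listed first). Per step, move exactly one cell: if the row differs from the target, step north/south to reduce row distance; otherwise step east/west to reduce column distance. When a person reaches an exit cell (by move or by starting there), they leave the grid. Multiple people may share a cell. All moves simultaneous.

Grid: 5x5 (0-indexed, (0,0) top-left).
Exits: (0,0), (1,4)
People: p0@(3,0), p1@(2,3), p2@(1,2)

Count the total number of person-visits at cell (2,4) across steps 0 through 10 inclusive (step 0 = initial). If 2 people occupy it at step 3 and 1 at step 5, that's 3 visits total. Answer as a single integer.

Step 0: p0@(3,0) p1@(2,3) p2@(1,2) -> at (2,4): 0 [-], cum=0
Step 1: p0@(2,0) p1@(1,3) p2@(1,3) -> at (2,4): 0 [-], cum=0
Step 2: p0@(1,0) p1@ESC p2@ESC -> at (2,4): 0 [-], cum=0
Step 3: p0@ESC p1@ESC p2@ESC -> at (2,4): 0 [-], cum=0
Total visits = 0

Answer: 0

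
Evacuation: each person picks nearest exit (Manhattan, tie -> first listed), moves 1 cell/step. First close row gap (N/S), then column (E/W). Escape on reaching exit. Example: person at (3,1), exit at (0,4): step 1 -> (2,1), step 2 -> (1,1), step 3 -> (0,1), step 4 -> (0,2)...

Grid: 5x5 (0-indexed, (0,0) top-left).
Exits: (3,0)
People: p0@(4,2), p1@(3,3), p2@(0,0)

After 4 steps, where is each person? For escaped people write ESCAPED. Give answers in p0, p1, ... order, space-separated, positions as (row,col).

Step 1: p0:(4,2)->(3,2) | p1:(3,3)->(3,2) | p2:(0,0)->(1,0)
Step 2: p0:(3,2)->(3,1) | p1:(3,2)->(3,1) | p2:(1,0)->(2,0)
Step 3: p0:(3,1)->(3,0)->EXIT | p1:(3,1)->(3,0)->EXIT | p2:(2,0)->(3,0)->EXIT

ESCAPED ESCAPED ESCAPED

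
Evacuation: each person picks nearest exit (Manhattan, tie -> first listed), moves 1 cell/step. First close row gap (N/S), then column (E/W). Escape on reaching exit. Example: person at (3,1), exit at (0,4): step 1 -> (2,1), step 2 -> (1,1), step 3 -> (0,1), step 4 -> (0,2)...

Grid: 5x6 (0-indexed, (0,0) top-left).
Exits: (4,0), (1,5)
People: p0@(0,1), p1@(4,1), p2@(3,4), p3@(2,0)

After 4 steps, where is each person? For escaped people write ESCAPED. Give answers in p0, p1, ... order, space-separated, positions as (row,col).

Step 1: p0:(0,1)->(1,1) | p1:(4,1)->(4,0)->EXIT | p2:(3,4)->(2,4) | p3:(2,0)->(3,0)
Step 2: p0:(1,1)->(2,1) | p1:escaped | p2:(2,4)->(1,4) | p3:(3,0)->(4,0)->EXIT
Step 3: p0:(2,1)->(3,1) | p1:escaped | p2:(1,4)->(1,5)->EXIT | p3:escaped
Step 4: p0:(3,1)->(4,1) | p1:escaped | p2:escaped | p3:escaped

(4,1) ESCAPED ESCAPED ESCAPED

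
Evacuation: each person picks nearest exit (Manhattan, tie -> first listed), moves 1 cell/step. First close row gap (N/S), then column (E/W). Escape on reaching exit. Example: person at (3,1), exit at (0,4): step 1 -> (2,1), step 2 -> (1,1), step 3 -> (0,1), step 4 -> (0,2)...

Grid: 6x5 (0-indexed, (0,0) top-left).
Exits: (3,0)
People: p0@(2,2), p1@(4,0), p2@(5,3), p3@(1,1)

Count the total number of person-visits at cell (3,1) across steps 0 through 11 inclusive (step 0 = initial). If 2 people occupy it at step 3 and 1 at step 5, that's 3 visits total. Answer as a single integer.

Step 0: p0@(2,2) p1@(4,0) p2@(5,3) p3@(1,1) -> at (3,1): 0 [-], cum=0
Step 1: p0@(3,2) p1@ESC p2@(4,3) p3@(2,1) -> at (3,1): 0 [-], cum=0
Step 2: p0@(3,1) p1@ESC p2@(3,3) p3@(3,1) -> at (3,1): 2 [p0,p3], cum=2
Step 3: p0@ESC p1@ESC p2@(3,2) p3@ESC -> at (3,1): 0 [-], cum=2
Step 4: p0@ESC p1@ESC p2@(3,1) p3@ESC -> at (3,1): 1 [p2], cum=3
Step 5: p0@ESC p1@ESC p2@ESC p3@ESC -> at (3,1): 0 [-], cum=3
Total visits = 3

Answer: 3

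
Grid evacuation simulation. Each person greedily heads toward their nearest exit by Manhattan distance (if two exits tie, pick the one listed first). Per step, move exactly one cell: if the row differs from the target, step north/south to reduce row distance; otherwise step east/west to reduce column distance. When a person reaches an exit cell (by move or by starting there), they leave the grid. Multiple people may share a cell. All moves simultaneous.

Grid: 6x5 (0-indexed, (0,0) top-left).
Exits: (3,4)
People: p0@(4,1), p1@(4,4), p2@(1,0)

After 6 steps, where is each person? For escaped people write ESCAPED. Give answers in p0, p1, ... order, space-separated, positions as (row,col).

Step 1: p0:(4,1)->(3,1) | p1:(4,4)->(3,4)->EXIT | p2:(1,0)->(2,0)
Step 2: p0:(3,1)->(3,2) | p1:escaped | p2:(2,0)->(3,0)
Step 3: p0:(3,2)->(3,3) | p1:escaped | p2:(3,0)->(3,1)
Step 4: p0:(3,3)->(3,4)->EXIT | p1:escaped | p2:(3,1)->(3,2)
Step 5: p0:escaped | p1:escaped | p2:(3,2)->(3,3)
Step 6: p0:escaped | p1:escaped | p2:(3,3)->(3,4)->EXIT

ESCAPED ESCAPED ESCAPED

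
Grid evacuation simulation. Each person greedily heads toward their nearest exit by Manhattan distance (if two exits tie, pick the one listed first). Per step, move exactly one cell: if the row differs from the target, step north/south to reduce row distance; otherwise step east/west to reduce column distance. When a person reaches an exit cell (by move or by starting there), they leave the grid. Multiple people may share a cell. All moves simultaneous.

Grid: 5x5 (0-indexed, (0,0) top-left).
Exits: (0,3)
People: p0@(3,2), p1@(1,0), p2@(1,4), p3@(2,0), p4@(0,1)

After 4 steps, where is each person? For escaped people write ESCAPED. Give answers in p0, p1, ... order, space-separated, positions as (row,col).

Step 1: p0:(3,2)->(2,2) | p1:(1,0)->(0,0) | p2:(1,4)->(0,4) | p3:(2,0)->(1,0) | p4:(0,1)->(0,2)
Step 2: p0:(2,2)->(1,2) | p1:(0,0)->(0,1) | p2:(0,4)->(0,3)->EXIT | p3:(1,0)->(0,0) | p4:(0,2)->(0,3)->EXIT
Step 3: p0:(1,2)->(0,2) | p1:(0,1)->(0,2) | p2:escaped | p3:(0,0)->(0,1) | p4:escaped
Step 4: p0:(0,2)->(0,3)->EXIT | p1:(0,2)->(0,3)->EXIT | p2:escaped | p3:(0,1)->(0,2) | p4:escaped

ESCAPED ESCAPED ESCAPED (0,2) ESCAPED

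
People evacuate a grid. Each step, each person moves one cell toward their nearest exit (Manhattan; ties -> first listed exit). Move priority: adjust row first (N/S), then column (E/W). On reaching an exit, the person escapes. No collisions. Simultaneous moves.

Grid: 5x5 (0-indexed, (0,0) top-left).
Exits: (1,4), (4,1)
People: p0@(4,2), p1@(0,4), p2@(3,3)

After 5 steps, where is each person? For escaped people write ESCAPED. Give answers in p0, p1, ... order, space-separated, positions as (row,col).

Step 1: p0:(4,2)->(4,1)->EXIT | p1:(0,4)->(1,4)->EXIT | p2:(3,3)->(2,3)
Step 2: p0:escaped | p1:escaped | p2:(2,3)->(1,3)
Step 3: p0:escaped | p1:escaped | p2:(1,3)->(1,4)->EXIT

ESCAPED ESCAPED ESCAPED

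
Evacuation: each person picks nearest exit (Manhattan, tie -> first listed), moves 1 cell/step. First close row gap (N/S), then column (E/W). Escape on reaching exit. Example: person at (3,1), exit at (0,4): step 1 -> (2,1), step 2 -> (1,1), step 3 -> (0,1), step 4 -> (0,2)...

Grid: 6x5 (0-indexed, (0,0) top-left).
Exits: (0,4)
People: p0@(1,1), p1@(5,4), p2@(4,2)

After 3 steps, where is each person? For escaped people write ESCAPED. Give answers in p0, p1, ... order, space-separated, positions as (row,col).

Step 1: p0:(1,1)->(0,1) | p1:(5,4)->(4,4) | p2:(4,2)->(3,2)
Step 2: p0:(0,1)->(0,2) | p1:(4,4)->(3,4) | p2:(3,2)->(2,2)
Step 3: p0:(0,2)->(0,3) | p1:(3,4)->(2,4) | p2:(2,2)->(1,2)

(0,3) (2,4) (1,2)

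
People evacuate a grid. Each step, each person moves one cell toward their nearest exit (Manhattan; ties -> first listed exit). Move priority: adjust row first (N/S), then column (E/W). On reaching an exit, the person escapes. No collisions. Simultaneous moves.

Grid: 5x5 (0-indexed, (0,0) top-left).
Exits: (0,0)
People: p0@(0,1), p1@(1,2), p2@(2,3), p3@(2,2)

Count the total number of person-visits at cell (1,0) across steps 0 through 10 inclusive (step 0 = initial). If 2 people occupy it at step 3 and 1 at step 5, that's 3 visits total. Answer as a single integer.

Step 0: p0@(0,1) p1@(1,2) p2@(2,3) p3@(2,2) -> at (1,0): 0 [-], cum=0
Step 1: p0@ESC p1@(0,2) p2@(1,3) p3@(1,2) -> at (1,0): 0 [-], cum=0
Step 2: p0@ESC p1@(0,1) p2@(0,3) p3@(0,2) -> at (1,0): 0 [-], cum=0
Step 3: p0@ESC p1@ESC p2@(0,2) p3@(0,1) -> at (1,0): 0 [-], cum=0
Step 4: p0@ESC p1@ESC p2@(0,1) p3@ESC -> at (1,0): 0 [-], cum=0
Step 5: p0@ESC p1@ESC p2@ESC p3@ESC -> at (1,0): 0 [-], cum=0
Total visits = 0

Answer: 0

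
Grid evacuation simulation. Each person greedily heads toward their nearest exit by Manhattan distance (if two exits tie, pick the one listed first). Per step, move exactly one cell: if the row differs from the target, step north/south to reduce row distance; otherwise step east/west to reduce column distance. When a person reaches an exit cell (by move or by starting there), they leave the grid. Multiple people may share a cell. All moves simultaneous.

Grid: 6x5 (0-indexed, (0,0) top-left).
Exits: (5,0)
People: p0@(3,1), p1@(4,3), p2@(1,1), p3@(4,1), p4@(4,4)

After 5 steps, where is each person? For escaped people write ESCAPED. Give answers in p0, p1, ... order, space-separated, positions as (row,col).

Step 1: p0:(3,1)->(4,1) | p1:(4,3)->(5,3) | p2:(1,1)->(2,1) | p3:(4,1)->(5,1) | p4:(4,4)->(5,4)
Step 2: p0:(4,1)->(5,1) | p1:(5,3)->(5,2) | p2:(2,1)->(3,1) | p3:(5,1)->(5,0)->EXIT | p4:(5,4)->(5,3)
Step 3: p0:(5,1)->(5,0)->EXIT | p1:(5,2)->(5,1) | p2:(3,1)->(4,1) | p3:escaped | p4:(5,3)->(5,2)
Step 4: p0:escaped | p1:(5,1)->(5,0)->EXIT | p2:(4,1)->(5,1) | p3:escaped | p4:(5,2)->(5,1)
Step 5: p0:escaped | p1:escaped | p2:(5,1)->(5,0)->EXIT | p3:escaped | p4:(5,1)->(5,0)->EXIT

ESCAPED ESCAPED ESCAPED ESCAPED ESCAPED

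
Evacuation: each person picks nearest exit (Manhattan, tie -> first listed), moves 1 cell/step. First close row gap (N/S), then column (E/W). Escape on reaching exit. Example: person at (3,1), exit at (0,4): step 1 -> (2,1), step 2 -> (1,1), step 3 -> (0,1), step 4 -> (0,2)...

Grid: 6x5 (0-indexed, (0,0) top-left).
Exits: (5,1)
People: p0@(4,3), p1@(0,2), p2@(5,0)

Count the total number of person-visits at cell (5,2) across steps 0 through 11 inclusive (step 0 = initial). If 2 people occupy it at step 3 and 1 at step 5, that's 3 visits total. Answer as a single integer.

Step 0: p0@(4,3) p1@(0,2) p2@(5,0) -> at (5,2): 0 [-], cum=0
Step 1: p0@(5,3) p1@(1,2) p2@ESC -> at (5,2): 0 [-], cum=0
Step 2: p0@(5,2) p1@(2,2) p2@ESC -> at (5,2): 1 [p0], cum=1
Step 3: p0@ESC p1@(3,2) p2@ESC -> at (5,2): 0 [-], cum=1
Step 4: p0@ESC p1@(4,2) p2@ESC -> at (5,2): 0 [-], cum=1
Step 5: p0@ESC p1@(5,2) p2@ESC -> at (5,2): 1 [p1], cum=2
Step 6: p0@ESC p1@ESC p2@ESC -> at (5,2): 0 [-], cum=2
Total visits = 2

Answer: 2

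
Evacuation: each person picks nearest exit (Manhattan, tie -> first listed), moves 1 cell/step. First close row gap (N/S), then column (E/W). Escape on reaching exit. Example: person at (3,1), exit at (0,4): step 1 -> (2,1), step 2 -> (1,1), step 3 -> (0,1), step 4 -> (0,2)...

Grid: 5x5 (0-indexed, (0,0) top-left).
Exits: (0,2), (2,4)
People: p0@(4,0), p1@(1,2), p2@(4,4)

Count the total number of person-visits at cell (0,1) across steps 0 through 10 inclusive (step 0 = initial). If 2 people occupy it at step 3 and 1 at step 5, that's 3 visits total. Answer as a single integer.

Step 0: p0@(4,0) p1@(1,2) p2@(4,4) -> at (0,1): 0 [-], cum=0
Step 1: p0@(3,0) p1@ESC p2@(3,4) -> at (0,1): 0 [-], cum=0
Step 2: p0@(2,0) p1@ESC p2@ESC -> at (0,1): 0 [-], cum=0
Step 3: p0@(1,0) p1@ESC p2@ESC -> at (0,1): 0 [-], cum=0
Step 4: p0@(0,0) p1@ESC p2@ESC -> at (0,1): 0 [-], cum=0
Step 5: p0@(0,1) p1@ESC p2@ESC -> at (0,1): 1 [p0], cum=1
Step 6: p0@ESC p1@ESC p2@ESC -> at (0,1): 0 [-], cum=1
Total visits = 1

Answer: 1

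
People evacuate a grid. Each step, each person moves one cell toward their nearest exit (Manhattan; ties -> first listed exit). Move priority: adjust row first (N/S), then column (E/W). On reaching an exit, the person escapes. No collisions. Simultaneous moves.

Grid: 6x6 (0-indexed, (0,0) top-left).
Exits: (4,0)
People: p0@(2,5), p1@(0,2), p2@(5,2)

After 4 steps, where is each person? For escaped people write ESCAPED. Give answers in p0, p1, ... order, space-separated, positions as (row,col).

Step 1: p0:(2,5)->(3,5) | p1:(0,2)->(1,2) | p2:(5,2)->(4,2)
Step 2: p0:(3,5)->(4,5) | p1:(1,2)->(2,2) | p2:(4,2)->(4,1)
Step 3: p0:(4,5)->(4,4) | p1:(2,2)->(3,2) | p2:(4,1)->(4,0)->EXIT
Step 4: p0:(4,4)->(4,3) | p1:(3,2)->(4,2) | p2:escaped

(4,3) (4,2) ESCAPED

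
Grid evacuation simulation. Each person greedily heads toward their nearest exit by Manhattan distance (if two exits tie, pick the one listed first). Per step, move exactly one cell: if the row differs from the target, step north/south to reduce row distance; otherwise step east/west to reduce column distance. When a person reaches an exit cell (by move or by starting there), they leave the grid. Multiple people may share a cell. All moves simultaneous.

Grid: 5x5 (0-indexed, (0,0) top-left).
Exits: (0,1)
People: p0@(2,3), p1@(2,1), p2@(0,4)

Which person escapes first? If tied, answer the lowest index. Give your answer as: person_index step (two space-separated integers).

Step 1: p0:(2,3)->(1,3) | p1:(2,1)->(1,1) | p2:(0,4)->(0,3)
Step 2: p0:(1,3)->(0,3) | p1:(1,1)->(0,1)->EXIT | p2:(0,3)->(0,2)
Step 3: p0:(0,3)->(0,2) | p1:escaped | p2:(0,2)->(0,1)->EXIT
Step 4: p0:(0,2)->(0,1)->EXIT | p1:escaped | p2:escaped
Exit steps: [4, 2, 3]
First to escape: p1 at step 2

Answer: 1 2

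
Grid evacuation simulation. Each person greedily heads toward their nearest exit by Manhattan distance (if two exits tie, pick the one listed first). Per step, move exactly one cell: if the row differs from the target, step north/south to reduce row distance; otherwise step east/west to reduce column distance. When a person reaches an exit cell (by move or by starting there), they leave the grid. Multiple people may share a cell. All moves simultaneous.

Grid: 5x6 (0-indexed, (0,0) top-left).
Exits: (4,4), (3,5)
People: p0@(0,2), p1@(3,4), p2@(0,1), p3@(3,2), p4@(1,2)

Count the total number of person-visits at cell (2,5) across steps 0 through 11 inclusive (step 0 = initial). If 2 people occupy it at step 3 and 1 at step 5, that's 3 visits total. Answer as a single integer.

Step 0: p0@(0,2) p1@(3,4) p2@(0,1) p3@(3,2) p4@(1,2) -> at (2,5): 0 [-], cum=0
Step 1: p0@(1,2) p1@ESC p2@(1,1) p3@(4,2) p4@(2,2) -> at (2,5): 0 [-], cum=0
Step 2: p0@(2,2) p1@ESC p2@(2,1) p3@(4,3) p4@(3,2) -> at (2,5): 0 [-], cum=0
Step 3: p0@(3,2) p1@ESC p2@(3,1) p3@ESC p4@(4,2) -> at (2,5): 0 [-], cum=0
Step 4: p0@(4,2) p1@ESC p2@(4,1) p3@ESC p4@(4,3) -> at (2,5): 0 [-], cum=0
Step 5: p0@(4,3) p1@ESC p2@(4,2) p3@ESC p4@ESC -> at (2,5): 0 [-], cum=0
Step 6: p0@ESC p1@ESC p2@(4,3) p3@ESC p4@ESC -> at (2,5): 0 [-], cum=0
Step 7: p0@ESC p1@ESC p2@ESC p3@ESC p4@ESC -> at (2,5): 0 [-], cum=0
Total visits = 0

Answer: 0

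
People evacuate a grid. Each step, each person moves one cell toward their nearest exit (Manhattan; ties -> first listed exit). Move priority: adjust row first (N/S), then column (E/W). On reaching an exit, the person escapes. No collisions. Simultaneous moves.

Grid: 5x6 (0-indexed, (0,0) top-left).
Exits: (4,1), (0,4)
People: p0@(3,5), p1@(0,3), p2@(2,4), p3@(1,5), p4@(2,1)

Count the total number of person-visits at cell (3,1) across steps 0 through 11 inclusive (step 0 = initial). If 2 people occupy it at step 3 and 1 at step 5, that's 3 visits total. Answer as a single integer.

Answer: 1

Derivation:
Step 0: p0@(3,5) p1@(0,3) p2@(2,4) p3@(1,5) p4@(2,1) -> at (3,1): 0 [-], cum=0
Step 1: p0@(2,5) p1@ESC p2@(1,4) p3@(0,5) p4@(3,1) -> at (3,1): 1 [p4], cum=1
Step 2: p0@(1,5) p1@ESC p2@ESC p3@ESC p4@ESC -> at (3,1): 0 [-], cum=1
Step 3: p0@(0,5) p1@ESC p2@ESC p3@ESC p4@ESC -> at (3,1): 0 [-], cum=1
Step 4: p0@ESC p1@ESC p2@ESC p3@ESC p4@ESC -> at (3,1): 0 [-], cum=1
Total visits = 1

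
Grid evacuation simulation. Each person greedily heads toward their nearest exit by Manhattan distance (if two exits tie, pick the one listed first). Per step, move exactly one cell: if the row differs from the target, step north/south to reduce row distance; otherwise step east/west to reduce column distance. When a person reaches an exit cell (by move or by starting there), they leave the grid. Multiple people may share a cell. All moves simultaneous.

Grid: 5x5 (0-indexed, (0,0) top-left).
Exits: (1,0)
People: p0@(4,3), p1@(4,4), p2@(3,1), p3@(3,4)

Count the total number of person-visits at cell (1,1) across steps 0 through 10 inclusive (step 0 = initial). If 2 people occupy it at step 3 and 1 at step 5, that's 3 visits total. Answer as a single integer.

Answer: 4

Derivation:
Step 0: p0@(4,3) p1@(4,4) p2@(3,1) p3@(3,4) -> at (1,1): 0 [-], cum=0
Step 1: p0@(3,3) p1@(3,4) p2@(2,1) p3@(2,4) -> at (1,1): 0 [-], cum=0
Step 2: p0@(2,3) p1@(2,4) p2@(1,1) p3@(1,4) -> at (1,1): 1 [p2], cum=1
Step 3: p0@(1,3) p1@(1,4) p2@ESC p3@(1,3) -> at (1,1): 0 [-], cum=1
Step 4: p0@(1,2) p1@(1,3) p2@ESC p3@(1,2) -> at (1,1): 0 [-], cum=1
Step 5: p0@(1,1) p1@(1,2) p2@ESC p3@(1,1) -> at (1,1): 2 [p0,p3], cum=3
Step 6: p0@ESC p1@(1,1) p2@ESC p3@ESC -> at (1,1): 1 [p1], cum=4
Step 7: p0@ESC p1@ESC p2@ESC p3@ESC -> at (1,1): 0 [-], cum=4
Total visits = 4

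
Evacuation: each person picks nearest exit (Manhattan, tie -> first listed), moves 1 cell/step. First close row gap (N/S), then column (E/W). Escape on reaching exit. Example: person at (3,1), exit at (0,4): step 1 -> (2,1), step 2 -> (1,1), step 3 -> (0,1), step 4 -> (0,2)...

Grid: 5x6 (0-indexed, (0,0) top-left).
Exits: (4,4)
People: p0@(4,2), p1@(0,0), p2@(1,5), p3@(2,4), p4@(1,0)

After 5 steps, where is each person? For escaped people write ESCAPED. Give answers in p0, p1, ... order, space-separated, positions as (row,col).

Step 1: p0:(4,2)->(4,3) | p1:(0,0)->(1,0) | p2:(1,5)->(2,5) | p3:(2,4)->(3,4) | p4:(1,0)->(2,0)
Step 2: p0:(4,3)->(4,4)->EXIT | p1:(1,0)->(2,0) | p2:(2,5)->(3,5) | p3:(3,4)->(4,4)->EXIT | p4:(2,0)->(3,0)
Step 3: p0:escaped | p1:(2,0)->(3,0) | p2:(3,5)->(4,5) | p3:escaped | p4:(3,0)->(4,0)
Step 4: p0:escaped | p1:(3,0)->(4,0) | p2:(4,5)->(4,4)->EXIT | p3:escaped | p4:(4,0)->(4,1)
Step 5: p0:escaped | p1:(4,0)->(4,1) | p2:escaped | p3:escaped | p4:(4,1)->(4,2)

ESCAPED (4,1) ESCAPED ESCAPED (4,2)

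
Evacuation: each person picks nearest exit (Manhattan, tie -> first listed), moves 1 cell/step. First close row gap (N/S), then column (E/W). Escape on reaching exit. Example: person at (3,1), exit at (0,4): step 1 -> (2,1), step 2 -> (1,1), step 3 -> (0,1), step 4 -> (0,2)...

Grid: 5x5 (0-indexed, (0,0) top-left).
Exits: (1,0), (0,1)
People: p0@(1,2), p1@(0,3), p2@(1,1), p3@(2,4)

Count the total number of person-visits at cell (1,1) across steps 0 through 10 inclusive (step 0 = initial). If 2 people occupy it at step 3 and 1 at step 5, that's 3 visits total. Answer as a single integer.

Step 0: p0@(1,2) p1@(0,3) p2@(1,1) p3@(2,4) -> at (1,1): 1 [p2], cum=1
Step 1: p0@(1,1) p1@(0,2) p2@ESC p3@(1,4) -> at (1,1): 1 [p0], cum=2
Step 2: p0@ESC p1@ESC p2@ESC p3@(1,3) -> at (1,1): 0 [-], cum=2
Step 3: p0@ESC p1@ESC p2@ESC p3@(1,2) -> at (1,1): 0 [-], cum=2
Step 4: p0@ESC p1@ESC p2@ESC p3@(1,1) -> at (1,1): 1 [p3], cum=3
Step 5: p0@ESC p1@ESC p2@ESC p3@ESC -> at (1,1): 0 [-], cum=3
Total visits = 3

Answer: 3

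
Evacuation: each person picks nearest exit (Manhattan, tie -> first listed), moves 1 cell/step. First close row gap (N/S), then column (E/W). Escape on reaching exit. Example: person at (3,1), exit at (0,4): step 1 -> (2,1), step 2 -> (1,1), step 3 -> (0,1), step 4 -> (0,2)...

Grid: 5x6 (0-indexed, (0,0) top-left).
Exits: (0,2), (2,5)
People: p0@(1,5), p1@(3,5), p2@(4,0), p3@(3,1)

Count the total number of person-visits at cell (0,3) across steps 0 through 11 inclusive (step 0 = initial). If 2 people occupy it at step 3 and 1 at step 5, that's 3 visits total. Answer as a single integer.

Answer: 0

Derivation:
Step 0: p0@(1,5) p1@(3,5) p2@(4,0) p3@(3,1) -> at (0,3): 0 [-], cum=0
Step 1: p0@ESC p1@ESC p2@(3,0) p3@(2,1) -> at (0,3): 0 [-], cum=0
Step 2: p0@ESC p1@ESC p2@(2,0) p3@(1,1) -> at (0,3): 0 [-], cum=0
Step 3: p0@ESC p1@ESC p2@(1,0) p3@(0,1) -> at (0,3): 0 [-], cum=0
Step 4: p0@ESC p1@ESC p2@(0,0) p3@ESC -> at (0,3): 0 [-], cum=0
Step 5: p0@ESC p1@ESC p2@(0,1) p3@ESC -> at (0,3): 0 [-], cum=0
Step 6: p0@ESC p1@ESC p2@ESC p3@ESC -> at (0,3): 0 [-], cum=0
Total visits = 0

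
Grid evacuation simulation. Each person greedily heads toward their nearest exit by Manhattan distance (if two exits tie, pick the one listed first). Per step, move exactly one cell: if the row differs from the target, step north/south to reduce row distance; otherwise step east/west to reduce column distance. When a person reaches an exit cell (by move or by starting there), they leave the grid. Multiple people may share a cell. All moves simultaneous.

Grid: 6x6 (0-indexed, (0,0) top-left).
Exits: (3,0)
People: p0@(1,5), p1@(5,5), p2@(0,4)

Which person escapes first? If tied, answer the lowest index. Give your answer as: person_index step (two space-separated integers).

Step 1: p0:(1,5)->(2,5) | p1:(5,5)->(4,5) | p2:(0,4)->(1,4)
Step 2: p0:(2,5)->(3,5) | p1:(4,5)->(3,5) | p2:(1,4)->(2,4)
Step 3: p0:(3,5)->(3,4) | p1:(3,5)->(3,4) | p2:(2,4)->(3,4)
Step 4: p0:(3,4)->(3,3) | p1:(3,4)->(3,3) | p2:(3,4)->(3,3)
Step 5: p0:(3,3)->(3,2) | p1:(3,3)->(3,2) | p2:(3,3)->(3,2)
Step 6: p0:(3,2)->(3,1) | p1:(3,2)->(3,1) | p2:(3,2)->(3,1)
Step 7: p0:(3,1)->(3,0)->EXIT | p1:(3,1)->(3,0)->EXIT | p2:(3,1)->(3,0)->EXIT
Exit steps: [7, 7, 7]
First to escape: p0 at step 7

Answer: 0 7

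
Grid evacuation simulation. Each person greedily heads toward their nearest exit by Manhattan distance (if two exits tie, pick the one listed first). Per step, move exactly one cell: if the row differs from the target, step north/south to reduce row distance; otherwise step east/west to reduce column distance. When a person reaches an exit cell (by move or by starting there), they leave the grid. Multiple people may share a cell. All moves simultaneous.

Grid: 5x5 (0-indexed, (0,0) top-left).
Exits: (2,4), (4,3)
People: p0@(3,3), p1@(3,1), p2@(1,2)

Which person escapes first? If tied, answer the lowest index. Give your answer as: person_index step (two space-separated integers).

Step 1: p0:(3,3)->(4,3)->EXIT | p1:(3,1)->(4,1) | p2:(1,2)->(2,2)
Step 2: p0:escaped | p1:(4,1)->(4,2) | p2:(2,2)->(2,3)
Step 3: p0:escaped | p1:(4,2)->(4,3)->EXIT | p2:(2,3)->(2,4)->EXIT
Exit steps: [1, 3, 3]
First to escape: p0 at step 1

Answer: 0 1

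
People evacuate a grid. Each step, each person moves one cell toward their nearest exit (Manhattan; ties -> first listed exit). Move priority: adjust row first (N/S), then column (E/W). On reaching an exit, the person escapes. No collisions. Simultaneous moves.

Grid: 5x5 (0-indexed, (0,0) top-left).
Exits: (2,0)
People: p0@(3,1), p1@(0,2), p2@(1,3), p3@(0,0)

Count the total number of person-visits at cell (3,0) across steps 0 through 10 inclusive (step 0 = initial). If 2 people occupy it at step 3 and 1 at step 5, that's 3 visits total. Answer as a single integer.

Step 0: p0@(3,1) p1@(0,2) p2@(1,3) p3@(0,0) -> at (3,0): 0 [-], cum=0
Step 1: p0@(2,1) p1@(1,2) p2@(2,3) p3@(1,0) -> at (3,0): 0 [-], cum=0
Step 2: p0@ESC p1@(2,2) p2@(2,2) p3@ESC -> at (3,0): 0 [-], cum=0
Step 3: p0@ESC p1@(2,1) p2@(2,1) p3@ESC -> at (3,0): 0 [-], cum=0
Step 4: p0@ESC p1@ESC p2@ESC p3@ESC -> at (3,0): 0 [-], cum=0
Total visits = 0

Answer: 0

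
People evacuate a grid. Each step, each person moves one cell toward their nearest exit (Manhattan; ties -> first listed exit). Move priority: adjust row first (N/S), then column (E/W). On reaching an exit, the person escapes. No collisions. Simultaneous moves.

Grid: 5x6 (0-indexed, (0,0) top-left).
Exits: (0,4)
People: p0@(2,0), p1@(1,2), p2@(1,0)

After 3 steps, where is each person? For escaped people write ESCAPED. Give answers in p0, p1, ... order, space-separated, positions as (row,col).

Step 1: p0:(2,0)->(1,0) | p1:(1,2)->(0,2) | p2:(1,0)->(0,0)
Step 2: p0:(1,0)->(0,0) | p1:(0,2)->(0,3) | p2:(0,0)->(0,1)
Step 3: p0:(0,0)->(0,1) | p1:(0,3)->(0,4)->EXIT | p2:(0,1)->(0,2)

(0,1) ESCAPED (0,2)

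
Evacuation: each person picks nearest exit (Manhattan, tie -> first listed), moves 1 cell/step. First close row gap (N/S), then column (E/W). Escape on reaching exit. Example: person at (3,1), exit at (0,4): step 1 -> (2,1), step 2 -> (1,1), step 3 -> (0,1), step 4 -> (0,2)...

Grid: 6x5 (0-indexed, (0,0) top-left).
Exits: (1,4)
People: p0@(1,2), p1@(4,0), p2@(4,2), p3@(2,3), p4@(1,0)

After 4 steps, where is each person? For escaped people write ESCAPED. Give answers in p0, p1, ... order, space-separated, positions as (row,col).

Step 1: p0:(1,2)->(1,3) | p1:(4,0)->(3,0) | p2:(4,2)->(3,2) | p3:(2,3)->(1,3) | p4:(1,0)->(1,1)
Step 2: p0:(1,3)->(1,4)->EXIT | p1:(3,0)->(2,0) | p2:(3,2)->(2,2) | p3:(1,3)->(1,4)->EXIT | p4:(1,1)->(1,2)
Step 3: p0:escaped | p1:(2,0)->(1,0) | p2:(2,2)->(1,2) | p3:escaped | p4:(1,2)->(1,3)
Step 4: p0:escaped | p1:(1,0)->(1,1) | p2:(1,2)->(1,3) | p3:escaped | p4:(1,3)->(1,4)->EXIT

ESCAPED (1,1) (1,3) ESCAPED ESCAPED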